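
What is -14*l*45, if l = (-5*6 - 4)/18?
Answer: 1190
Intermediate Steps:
l = -17/9 (l = (-30 - 4)*(1/18) = -34*1/18 = -17/9 ≈ -1.8889)
-14*l*45 = -14*(-17/9)*45 = (238/9)*45 = 1190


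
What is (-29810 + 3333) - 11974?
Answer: -38451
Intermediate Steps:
(-29810 + 3333) - 11974 = -26477 - 11974 = -38451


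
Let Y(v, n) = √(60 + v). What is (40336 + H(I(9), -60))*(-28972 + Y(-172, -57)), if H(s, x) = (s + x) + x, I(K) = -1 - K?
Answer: -1164848232 + 160824*I*√7 ≈ -1.1648e+9 + 4.255e+5*I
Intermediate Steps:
H(s, x) = s + 2*x
(40336 + H(I(9), -60))*(-28972 + Y(-172, -57)) = (40336 + ((-1 - 1*9) + 2*(-60)))*(-28972 + √(60 - 172)) = (40336 + ((-1 - 9) - 120))*(-28972 + √(-112)) = (40336 + (-10 - 120))*(-28972 + 4*I*√7) = (40336 - 130)*(-28972 + 4*I*√7) = 40206*(-28972 + 4*I*√7) = -1164848232 + 160824*I*√7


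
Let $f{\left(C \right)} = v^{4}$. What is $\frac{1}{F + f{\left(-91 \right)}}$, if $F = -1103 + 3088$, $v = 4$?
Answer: $\frac{1}{2241} \approx 0.00044623$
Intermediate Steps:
$F = 1985$
$f{\left(C \right)} = 256$ ($f{\left(C \right)} = 4^{4} = 256$)
$\frac{1}{F + f{\left(-91 \right)}} = \frac{1}{1985 + 256} = \frac{1}{2241}$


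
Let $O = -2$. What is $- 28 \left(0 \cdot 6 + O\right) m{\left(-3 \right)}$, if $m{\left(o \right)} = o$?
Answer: $-168$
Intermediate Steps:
$- 28 \left(0 \cdot 6 + O\right) m{\left(-3 \right)} = - 28 \left(0 \cdot 6 - 2\right) \left(-3\right) = - 28 \left(0 - 2\right) \left(-3\right) = \left(-28\right) \left(-2\right) \left(-3\right) = 56 \left(-3\right) = -168$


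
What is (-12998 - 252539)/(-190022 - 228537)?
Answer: 265537/418559 ≈ 0.63441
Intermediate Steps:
(-12998 - 252539)/(-190022 - 228537) = -265537/(-418559) = -265537*(-1/418559) = 265537/418559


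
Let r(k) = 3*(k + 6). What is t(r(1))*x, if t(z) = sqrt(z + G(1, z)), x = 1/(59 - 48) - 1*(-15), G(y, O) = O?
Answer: 166*sqrt(42)/11 ≈ 97.800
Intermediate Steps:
x = 166/11 (x = 1/11 + 15 = 166/11 ≈ 15.091)
r(k) = 18 + 3*k (r(k) = 3*(6 + k) = 18 + 3*k)
t(z) = sqrt(2)*sqrt(z) (t(z) = sqrt(z + z) = sqrt(2*z) = sqrt(2)*sqrt(z))
t(r(1))*x = (sqrt(2)*sqrt(18 + 3*1))*(166/11) = (sqrt(2)*sqrt(18 + 3))*(166/11) = (sqrt(2)*sqrt(21))*(166/11) = sqrt(42)*(166/11) = 166*sqrt(42)/11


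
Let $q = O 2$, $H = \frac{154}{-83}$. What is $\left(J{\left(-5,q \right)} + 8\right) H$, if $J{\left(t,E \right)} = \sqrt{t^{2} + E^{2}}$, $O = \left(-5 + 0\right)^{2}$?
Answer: $- \frac{1232}{83} - \frac{770 \sqrt{101}}{83} \approx -108.08$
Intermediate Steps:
$O = 25$ ($O = \left(-5\right)^{2} = 25$)
$H = - \frac{154}{83}$ ($H = 154 \left(- \frac{1}{83}\right) = - \frac{154}{83} \approx -1.8554$)
$q = 50$ ($q = 25 \cdot 2 = 50$)
$J{\left(t,E \right)} = \sqrt{E^{2} + t^{2}}$
$\left(J{\left(-5,q \right)} + 8\right) H = \left(\sqrt{50^{2} + \left(-5\right)^{2}} + 8\right) \left(- \frac{154}{83}\right) = \left(\sqrt{2500 + 25} + 8\right) \left(- \frac{154}{83}\right) = \left(\sqrt{2525} + 8\right) \left(- \frac{154}{83}\right) = \left(5 \sqrt{101} + 8\right) \left(- \frac{154}{83}\right) = \left(8 + 5 \sqrt{101}\right) \left(- \frac{154}{83}\right) = - \frac{1232}{83} - \frac{770 \sqrt{101}}{83}$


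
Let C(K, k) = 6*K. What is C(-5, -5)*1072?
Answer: -32160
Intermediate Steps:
C(-5, -5)*1072 = (6*(-5))*1072 = -30*1072 = -32160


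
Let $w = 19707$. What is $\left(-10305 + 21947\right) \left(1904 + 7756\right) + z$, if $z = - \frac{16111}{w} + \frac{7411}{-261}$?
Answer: $\frac{192816581010964}{1714509} \approx 1.1246 \cdot 10^{8}$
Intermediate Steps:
$z = - \frac{50084516}{1714509}$ ($z = - \frac{16111}{19707} + \frac{7411}{-261} = \left(-16111\right) \frac{1}{19707} + 7411 \left(- \frac{1}{261}\right) = - \frac{16111}{19707} - \frac{7411}{261} = - \frac{50084516}{1714509} \approx -29.212$)
$\left(-10305 + 21947\right) \left(1904 + 7756\right) + z = \left(-10305 + 21947\right) \left(1904 + 7756\right) - \frac{50084516}{1714509} = 11642 \cdot 9660 - \frac{50084516}{1714509} = 112461720 - \frac{50084516}{1714509} = \frac{192816581010964}{1714509}$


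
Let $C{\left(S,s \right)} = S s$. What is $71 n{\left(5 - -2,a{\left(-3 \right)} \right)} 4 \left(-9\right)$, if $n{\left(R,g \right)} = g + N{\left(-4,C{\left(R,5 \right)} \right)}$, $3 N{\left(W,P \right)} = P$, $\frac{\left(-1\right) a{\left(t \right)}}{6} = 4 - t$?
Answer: $77532$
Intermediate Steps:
$a{\left(t \right)} = -24 + 6 t$ ($a{\left(t \right)} = - 6 \left(4 - t\right) = -24 + 6 t$)
$N{\left(W,P \right)} = \frac{P}{3}$
$n{\left(R,g \right)} = g + \frac{5 R}{3}$ ($n{\left(R,g \right)} = g + \frac{R 5}{3} = g + \frac{5 R}{3}$)
$71 n{\left(5 - -2,a{\left(-3 \right)} \right)} 4 \left(-9\right) = 71 \left(\left(-24 + 6 \left(-3\right)\right) + \frac{5 \left(5 - -2\right)}{3}\right) 4 \left(-9\right) = 71 \left(\left(-24 - 18\right) + \frac{5 \left(5 + 2\right)}{3}\right) \left(-36\right) = 71 \left(-42 + \frac{5}{3} \cdot 7\right) \left(-36\right) = 71 \left(-42 + \frac{35}{3}\right) \left(-36\right) = 71 \left(- \frac{91}{3}\right) \left(-36\right) = \left(- \frac{6461}{3}\right) \left(-36\right) = 77532$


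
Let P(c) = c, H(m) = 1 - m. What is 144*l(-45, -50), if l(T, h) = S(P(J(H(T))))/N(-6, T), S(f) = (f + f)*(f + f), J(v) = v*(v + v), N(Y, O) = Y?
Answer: -1719343104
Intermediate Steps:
J(v) = 2*v² (J(v) = v*(2*v) = 2*v²)
S(f) = 4*f² (S(f) = (2*f)*(2*f) = 4*f²)
l(T, h) = -8*(1 - T)⁴/3 (l(T, h) = (4*(2*(1 - T)²)²)/(-6) = (4*(4*(1 - T)⁴))*(-⅙) = (16*(1 - T)⁴)*(-⅙) = -8*(1 - T)⁴/3)
144*l(-45, -50) = 144*(-8*(-1 - 45)⁴/3) = 144*(-8/3*(-46)⁴) = 144*(-8/3*4477456) = 144*(-35819648/3) = -1719343104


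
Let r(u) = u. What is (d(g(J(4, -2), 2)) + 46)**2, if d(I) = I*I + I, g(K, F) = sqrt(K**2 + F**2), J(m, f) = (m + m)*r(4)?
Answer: 1154504 + 4296*sqrt(257) ≈ 1.2234e+6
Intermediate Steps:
J(m, f) = 8*m (J(m, f) = (m + m)*4 = (2*m)*4 = 8*m)
g(K, F) = sqrt(F**2 + K**2)
d(I) = I + I**2 (d(I) = I**2 + I = I + I**2)
(d(g(J(4, -2), 2)) + 46)**2 = (sqrt(2**2 + (8*4)**2)*(1 + sqrt(2**2 + (8*4)**2)) + 46)**2 = (sqrt(4 + 32**2)*(1 + sqrt(4 + 32**2)) + 46)**2 = (sqrt(4 + 1024)*(1 + sqrt(4 + 1024)) + 46)**2 = (sqrt(1028)*(1 + sqrt(1028)) + 46)**2 = ((2*sqrt(257))*(1 + 2*sqrt(257)) + 46)**2 = (2*sqrt(257)*(1 + 2*sqrt(257)) + 46)**2 = (46 + 2*sqrt(257)*(1 + 2*sqrt(257)))**2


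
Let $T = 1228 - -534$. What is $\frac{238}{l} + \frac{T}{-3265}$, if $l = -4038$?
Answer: $- \frac{3946013}{6592035} \approx -0.5986$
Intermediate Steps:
$T = 1762$ ($T = 1228 + 534 = 1762$)
$\frac{238}{l} + \frac{T}{-3265} = \frac{238}{-4038} + \frac{1762}{-3265} = 238 \left(- \frac{1}{4038}\right) + 1762 \left(- \frac{1}{3265}\right) = - \frac{119}{2019} - \frac{1762}{3265} = - \frac{3946013}{6592035}$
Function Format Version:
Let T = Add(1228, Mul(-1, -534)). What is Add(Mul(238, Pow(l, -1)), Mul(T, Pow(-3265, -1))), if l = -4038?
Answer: Rational(-3946013, 6592035) ≈ -0.59860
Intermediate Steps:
T = 1762 (T = Add(1228, 534) = 1762)
Add(Mul(238, Pow(l, -1)), Mul(T, Pow(-3265, -1))) = Add(Mul(238, Pow(-4038, -1)), Mul(1762, Pow(-3265, -1))) = Add(Mul(238, Rational(-1, 4038)), Mul(1762, Rational(-1, 3265))) = Add(Rational(-119, 2019), Rational(-1762, 3265)) = Rational(-3946013, 6592035)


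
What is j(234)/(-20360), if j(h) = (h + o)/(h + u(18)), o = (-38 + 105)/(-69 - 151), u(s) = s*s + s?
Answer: -51413/2580019200 ≈ -1.9927e-5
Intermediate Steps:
u(s) = s + s² (u(s) = s² + s = s + s²)
o = -67/220 (o = 67/(-220) = 67*(-1/220) = -67/220 ≈ -0.30455)
j(h) = (-67/220 + h)/(342 + h) (j(h) = (h - 67/220)/(h + 18*(1 + 18)) = (-67/220 + h)/(h + 18*19) = (-67/220 + h)/(h + 342) = (-67/220 + h)/(342 + h))
j(234)/(-20360) = ((-67/220 + 234)/(342 + 234))/(-20360) = ((51413/220)/576)*(-1/20360) = ((1/576)*(51413/220))*(-1/20360) = (51413/126720)*(-1/20360) = -51413/2580019200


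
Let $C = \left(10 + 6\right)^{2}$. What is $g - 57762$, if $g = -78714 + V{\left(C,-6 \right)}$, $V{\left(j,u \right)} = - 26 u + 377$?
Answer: $-135943$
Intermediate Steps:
$C = 256$ ($C = 16^{2} = 256$)
$V{\left(j,u \right)} = 377 - 26 u$
$g = -78181$ ($g = -78714 + \left(377 - -156\right) = -78714 + \left(377 + 156\right) = -78714 + 533 = -78181$)
$g - 57762 = -78181 - 57762 = -135943$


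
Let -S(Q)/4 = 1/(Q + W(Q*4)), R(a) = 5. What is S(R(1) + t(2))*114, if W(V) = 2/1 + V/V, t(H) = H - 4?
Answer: -76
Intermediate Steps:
t(H) = -4 + H
W(V) = 3 (W(V) = 2*1 + 1 = 2 + 1 = 3)
S(Q) = -4/(3 + Q) (S(Q) = -4/(Q + 3) = -4/(3 + Q))
S(R(1) + t(2))*114 = -4/(3 + (5 + (-4 + 2)))*114 = -4/(3 + (5 - 2))*114 = -4/(3 + 3)*114 = -4/6*114 = -4*⅙*114 = -⅔*114 = -76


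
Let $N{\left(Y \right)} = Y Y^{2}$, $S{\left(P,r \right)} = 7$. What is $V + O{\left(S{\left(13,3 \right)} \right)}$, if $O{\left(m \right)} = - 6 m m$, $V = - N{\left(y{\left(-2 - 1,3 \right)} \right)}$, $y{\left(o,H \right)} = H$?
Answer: $-321$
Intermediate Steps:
$N{\left(Y \right)} = Y^{3}$
$V = -27$ ($V = - 3^{3} = \left(-1\right) 27 = -27$)
$O{\left(m \right)} = - 6 m^{2}$
$V + O{\left(S{\left(13,3 \right)} \right)} = -27 - 6 \cdot 7^{2} = -27 - 294 = -321$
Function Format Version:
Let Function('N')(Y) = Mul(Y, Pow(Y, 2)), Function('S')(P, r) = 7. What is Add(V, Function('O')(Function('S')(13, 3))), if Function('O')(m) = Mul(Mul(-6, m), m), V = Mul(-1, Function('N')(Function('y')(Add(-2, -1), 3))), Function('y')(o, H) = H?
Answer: -321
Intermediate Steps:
Function('N')(Y) = Pow(Y, 3)
V = -27 (V = Mul(-1, Pow(3, 3)) = Mul(-1, 27) = -27)
Function('O')(m) = Mul(-6, Pow(m, 2))
Add(V, Function('O')(Function('S')(13, 3))) = Add(-27, Mul(-6, Pow(7, 2))) = Add(-27, Mul(-6, 49)) = Add(-27, -294) = -321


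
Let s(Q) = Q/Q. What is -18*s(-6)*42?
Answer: -756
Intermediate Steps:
s(Q) = 1
-18*s(-6)*42 = -18*1*42 = -18*42 = -756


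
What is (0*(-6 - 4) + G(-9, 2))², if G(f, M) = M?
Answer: 4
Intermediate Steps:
(0*(-6 - 4) + G(-9, 2))² = (0*(-6 - 4) + 2)² = (0*(-10) + 2)² = (0 + 2)² = 2² = 4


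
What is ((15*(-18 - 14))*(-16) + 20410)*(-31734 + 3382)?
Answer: -796407680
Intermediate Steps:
((15*(-18 - 14))*(-16) + 20410)*(-31734 + 3382) = ((15*(-32))*(-16) + 20410)*(-28352) = (-480*(-16) + 20410)*(-28352) = (7680 + 20410)*(-28352) = 28090*(-28352) = -796407680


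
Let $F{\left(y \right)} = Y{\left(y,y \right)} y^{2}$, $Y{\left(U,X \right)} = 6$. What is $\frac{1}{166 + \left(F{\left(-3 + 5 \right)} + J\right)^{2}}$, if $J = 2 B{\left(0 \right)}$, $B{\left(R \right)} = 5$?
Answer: $\frac{1}{1322} \approx 0.00075643$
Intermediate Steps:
$J = 10$ ($J = 2 \cdot 5 = 10$)
$F{\left(y \right)} = 6 y^{2}$
$\frac{1}{166 + \left(F{\left(-3 + 5 \right)} + J\right)^{2}} = \frac{1}{166 + \left(6 \left(-3 + 5\right)^{2} + 10\right)^{2}} = \frac{1}{166 + \left(6 \cdot 2^{2} + 10\right)^{2}} = \frac{1}{166 + \left(6 \cdot 4 + 10\right)^{2}} = \frac{1}{166 + \left(24 + 10\right)^{2}} = \frac{1}{166 + 34^{2}} = \frac{1}{166 + 1156} = \frac{1}{1322}$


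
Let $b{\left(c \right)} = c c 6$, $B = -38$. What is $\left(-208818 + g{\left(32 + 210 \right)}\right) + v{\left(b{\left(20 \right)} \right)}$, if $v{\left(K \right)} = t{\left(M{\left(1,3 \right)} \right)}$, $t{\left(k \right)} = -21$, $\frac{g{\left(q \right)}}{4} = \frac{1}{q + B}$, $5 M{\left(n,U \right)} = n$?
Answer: $- \frac{10650788}{51} \approx -2.0884 \cdot 10^{5}$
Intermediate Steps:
$M{\left(n,U \right)} = \frac{n}{5}$
$g{\left(q \right)} = \frac{4}{-38 + q}$ ($g{\left(q \right)} = \frac{4}{q - 38} = \frac{4}{-38 + q}$)
$b{\left(c \right)} = 6 c^{2}$ ($b{\left(c \right)} = c^{2} \cdot 6 = 6 c^{2}$)
$v{\left(K \right)} = -21$
$\left(-208818 + g{\left(32 + 210 \right)}\right) + v{\left(b{\left(20 \right)} \right)} = \left(-208818 + \frac{4}{-38 + \left(32 + 210\right)}\right) - 21 = \left(-208818 + \frac{4}{-38 + 242}\right) - 21 = \left(-208818 + \frac{4}{204}\right) - 21 = \left(-208818 + 4 \cdot \frac{1}{204}\right) - 21 = \left(-208818 + \frac{1}{51}\right) - 21 = - \frac{10649717}{51} - 21 = - \frac{10650788}{51}$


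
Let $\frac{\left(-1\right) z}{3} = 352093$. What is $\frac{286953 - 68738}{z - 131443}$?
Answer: $- \frac{218215}{1187722} \approx -0.18373$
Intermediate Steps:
$z = -1056279$ ($z = \left(-3\right) 352093 = -1056279$)
$\frac{286953 - 68738}{z - 131443} = \frac{286953 - 68738}{-1056279 - 131443} = \frac{218215}{-1187722} = 218215 \left(- \frac{1}{1187722}\right) = - \frac{218215}{1187722}$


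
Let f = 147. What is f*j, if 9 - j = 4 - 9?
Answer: 2058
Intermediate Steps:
j = 14 (j = 9 - (4 - 9) = 9 - 1*(-5) = 9 + 5 = 14)
f*j = 147*14 = 2058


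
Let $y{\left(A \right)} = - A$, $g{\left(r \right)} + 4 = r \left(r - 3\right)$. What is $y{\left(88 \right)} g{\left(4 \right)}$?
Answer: $0$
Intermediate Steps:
$g{\left(r \right)} = -4 + r \left(-3 + r\right)$ ($g{\left(r \right)} = -4 + r \left(r - 3\right) = -4 + r \left(-3 + r\right)$)
$y{\left(88 \right)} g{\left(4 \right)} = \left(-1\right) 88 \left(-4 + 4^{2} - 12\right) = - 88 \left(-4 + 16 - 12\right) = \left(-88\right) 0 = 0$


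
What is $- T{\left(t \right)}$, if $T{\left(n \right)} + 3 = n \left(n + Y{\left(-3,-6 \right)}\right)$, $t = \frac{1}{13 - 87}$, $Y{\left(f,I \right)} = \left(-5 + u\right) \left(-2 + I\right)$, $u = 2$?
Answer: $\frac{18203}{5476} \approx 3.3241$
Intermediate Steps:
$Y{\left(f,I \right)} = 6 - 3 I$ ($Y{\left(f,I \right)} = \left(-5 + 2\right) \left(-2 + I\right) = - 3 \left(-2 + I\right) = 6 - 3 I$)
$t = - \frac{1}{74}$ ($t = \frac{1}{-74} = - \frac{1}{74} \approx -0.013514$)
$T{\left(n \right)} = -3 + n \left(24 + n\right)$ ($T{\left(n \right)} = -3 + n \left(n + \left(6 - -18\right)\right) = -3 + n \left(n + \left(6 + 18\right)\right) = -3 + n \left(n + 24\right) = -3 + n \left(24 + n\right)$)
$- T{\left(t \right)} = - (-3 + \left(- \frac{1}{74}\right)^{2} + 24 \left(- \frac{1}{74}\right)) = - (-3 + \frac{1}{5476} - \frac{12}{37}) = \left(-1\right) \left(- \frac{18203}{5476}\right) = \frac{18203}{5476}$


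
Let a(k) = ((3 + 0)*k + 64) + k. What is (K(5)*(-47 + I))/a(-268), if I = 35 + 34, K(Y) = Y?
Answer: -55/504 ≈ -0.10913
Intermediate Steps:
I = 69
a(k) = 64 + 4*k (a(k) = (3*k + 64) + k = (64 + 3*k) + k = 64 + 4*k)
(K(5)*(-47 + I))/a(-268) = (5*(-47 + 69))/(64 + 4*(-268)) = (5*22)/(64 - 1072) = 110/(-1008) = 110*(-1/1008) = -55/504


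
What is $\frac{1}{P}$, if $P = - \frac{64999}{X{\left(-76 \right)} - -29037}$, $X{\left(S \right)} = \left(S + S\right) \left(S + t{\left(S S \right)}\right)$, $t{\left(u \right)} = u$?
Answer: $\frac{837363}{64999} \approx 12.883$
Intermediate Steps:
$X{\left(S \right)} = 2 S \left(S + S^{2}\right)$ ($X{\left(S \right)} = \left(S + S\right) \left(S + S S\right) = 2 S \left(S + S^{2}\right)$)
$P = \frac{64999}{837363}$ ($P = - \frac{64999}{2 \left(-76\right)^{2} \left(1 - 76\right) - -29037} = - \frac{64999}{2 \cdot 5776 \left(-75\right) + 29037} = - \frac{64999}{-866400 + 29037} = - \frac{64999}{-837363} = \left(-64999\right) \left(- \frac{1}{837363}\right) = \frac{64999}{837363} \approx 0.077623$)
$\frac{1}{P} = \frac{1}{\frac{64999}{837363}} = \frac{837363}{64999}$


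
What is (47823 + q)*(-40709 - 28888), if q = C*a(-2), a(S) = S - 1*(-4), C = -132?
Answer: -3309963723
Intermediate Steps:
a(S) = 4 + S (a(S) = S + 4 = 4 + S)
q = -264 (q = -132*(4 - 2) = -132*2 = -264)
(47823 + q)*(-40709 - 28888) = (47823 - 264)*(-40709 - 28888) = 47559*(-69597) = -3309963723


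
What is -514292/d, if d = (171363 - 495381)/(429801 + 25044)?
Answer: 38987190790/54003 ≈ 7.2195e+5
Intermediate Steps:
d = -108006/151615 (d = -324018/454845 = -324018*1/454845 = -108006/151615 ≈ -0.71237)
-514292/d = -514292/(-108006/151615) = -514292*(-151615/108006) = 38987190790/54003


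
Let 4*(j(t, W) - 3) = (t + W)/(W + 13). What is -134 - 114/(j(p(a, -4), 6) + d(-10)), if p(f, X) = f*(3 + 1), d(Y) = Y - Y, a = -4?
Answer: -18938/109 ≈ -173.74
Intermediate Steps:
d(Y) = 0
p(f, X) = 4*f (p(f, X) = f*4 = 4*f)
j(t, W) = 3 + (W + t)/(4*(13 + W)) (j(t, W) = 3 + ((t + W)/(W + 13))/4 = 3 + ((W + t)/(13 + W))/4 = 3 + (W + t)/(4*(13 + W)))
-134 - 114/(j(p(a, -4), 6) + d(-10)) = -134 - 114/((156 + 4*(-4) + 13*6)/(4*(13 + 6)) + 0) = -134 - 114/((1/4)*(156 - 16 + 78)/19 + 0) = -134 - 114/((1/4)*(1/19)*218 + 0) = -134 - 114/(109/38 + 0) = -134 - 114/(109/38) = -134 + (38/109)*(-114) = -134 - 4332/109 = -18938/109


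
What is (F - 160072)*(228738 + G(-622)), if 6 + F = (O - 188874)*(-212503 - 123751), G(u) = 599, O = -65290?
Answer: 19599943061393786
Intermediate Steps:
F = 85463661650 (F = -6 + (-65290 - 188874)*(-212503 - 123751) = -6 - 254164*(-336254) = -6 + 85463661656 = 85463661650)
(F - 160072)*(228738 + G(-622)) = (85463661650 - 160072)*(228738 + 599) = 85463501578*229337 = 19599943061393786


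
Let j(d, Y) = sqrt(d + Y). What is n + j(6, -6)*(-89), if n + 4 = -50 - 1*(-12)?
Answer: -42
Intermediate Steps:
j(d, Y) = sqrt(Y + d)
n = -42 (n = -4 + (-50 - 1*(-12)) = -4 + (-50 + 12) = -4 - 38 = -42)
n + j(6, -6)*(-89) = -42 + sqrt(-6 + 6)*(-89) = -42 + sqrt(0)*(-89) = -42 + 0*(-89) = -42 + 0 = -42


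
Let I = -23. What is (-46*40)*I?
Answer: 42320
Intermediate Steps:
(-46*40)*I = -46*40*(-23) = -1840*(-23) = 42320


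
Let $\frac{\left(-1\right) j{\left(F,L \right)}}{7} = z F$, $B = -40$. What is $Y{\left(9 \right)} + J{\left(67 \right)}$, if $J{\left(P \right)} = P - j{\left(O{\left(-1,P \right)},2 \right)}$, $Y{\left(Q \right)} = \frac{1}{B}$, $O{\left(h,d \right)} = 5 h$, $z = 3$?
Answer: $- \frac{1521}{40} \approx -38.025$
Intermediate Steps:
$j{\left(F,L \right)} = - 21 F$ ($j{\left(F,L \right)} = - 7 \cdot 3 F = - 21 F$)
$Y{\left(Q \right)} = - \frac{1}{40}$ ($Y{\left(Q \right)} = \frac{1}{-40} = - \frac{1}{40}$)
$J{\left(P \right)} = -105 + P$ ($J{\left(P \right)} = P - - 21 \cdot 5 \left(-1\right) = P - \left(-21\right) \left(-5\right) = P - 105 = -105 + P$)
$Y{\left(9 \right)} + J{\left(67 \right)} = - \frac{1}{40} + \left(-105 + 67\right) = - \frac{1}{40} - 38 = - \frac{1521}{40}$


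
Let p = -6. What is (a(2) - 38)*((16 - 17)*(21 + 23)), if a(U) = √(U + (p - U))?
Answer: 1672 - 44*I*√6 ≈ 1672.0 - 107.78*I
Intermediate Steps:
a(U) = I*√6 (a(U) = √(U + (-6 - U)) = √(-6) = I*√6)
(a(2) - 38)*((16 - 17)*(21 + 23)) = (I*√6 - 38)*((16 - 17)*(21 + 23)) = (-38 + I*√6)*(-1*44) = (-38 + I*√6)*(-44) = 1672 - 44*I*√6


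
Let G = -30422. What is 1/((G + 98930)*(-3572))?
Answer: -1/244710576 ≈ -4.0865e-9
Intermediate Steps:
1/((G + 98930)*(-3572)) = 1/((-30422 + 98930)*(-3572)) = -1/3572/68508 = (1/68508)*(-1/3572) = -1/244710576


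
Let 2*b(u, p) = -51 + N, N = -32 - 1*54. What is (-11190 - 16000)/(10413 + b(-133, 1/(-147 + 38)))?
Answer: -54380/20689 ≈ -2.6284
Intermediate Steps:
N = -86 (N = -32 - 54 = -86)
b(u, p) = -137/2 (b(u, p) = (-51 - 86)/2 = (½)*(-137) = -137/2)
(-11190 - 16000)/(10413 + b(-133, 1/(-147 + 38))) = (-11190 - 16000)/(10413 - 137/2) = -27190/20689/2 = -27190*2/20689 = -54380/20689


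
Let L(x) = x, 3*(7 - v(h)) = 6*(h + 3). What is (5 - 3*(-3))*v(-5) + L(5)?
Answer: 159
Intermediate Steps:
v(h) = 1 - 2*h (v(h) = 7 - 2*(h + 3) = 7 - 2*(3 + h) = 7 - (18 + 6*h)/3 = 7 + (-6 - 2*h) = 1 - 2*h)
(5 - 3*(-3))*v(-5) + L(5) = (5 - 3*(-3))*(1 - 2*(-5)) + 5 = (5 + 9)*(1 + 10) + 5 = 14*11 + 5 = 154 + 5 = 159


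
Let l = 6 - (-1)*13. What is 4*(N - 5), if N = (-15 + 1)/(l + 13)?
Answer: -87/4 ≈ -21.750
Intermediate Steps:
l = 19 (l = 6 - 1*(-13) = 6 + 13 = 19)
N = -7/16 (N = (-15 + 1)/(19 + 13) = -14/32 = -14*1/32 = -7/16 ≈ -0.43750)
4*(N - 5) = 4*(-7/16 - 5) = 4*(-87/16) = -87/4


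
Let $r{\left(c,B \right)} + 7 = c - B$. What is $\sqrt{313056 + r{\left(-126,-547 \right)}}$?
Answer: $27 \sqrt{430} \approx 559.88$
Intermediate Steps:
$r{\left(c,B \right)} = -7 + c - B$ ($r{\left(c,B \right)} = -7 - \left(B - c\right) = -7 + c - B$)
$\sqrt{313056 + r{\left(-126,-547 \right)}} = \sqrt{313056 - -414} = \sqrt{313056 + 414} = \sqrt{313470} = 27 \sqrt{430}$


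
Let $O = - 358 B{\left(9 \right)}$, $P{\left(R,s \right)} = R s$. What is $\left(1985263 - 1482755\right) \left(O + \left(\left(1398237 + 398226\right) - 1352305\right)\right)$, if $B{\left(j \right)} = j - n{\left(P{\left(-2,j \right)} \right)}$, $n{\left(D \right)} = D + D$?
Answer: $215097544384$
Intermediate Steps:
$n{\left(D \right)} = 2 D$
$B{\left(j \right)} = 5 j$ ($B{\left(j \right)} = j - 2 \left(- 2 j\right) = j - - 4 j = j + 4 j = 5 j$)
$O = -16110$ ($O = - 358 \cdot 5 \cdot 9 = \left(-358\right) 45 = -16110$)
$\left(1985263 - 1482755\right) \left(O + \left(\left(1398237 + 398226\right) - 1352305\right)\right) = \left(1985263 - 1482755\right) \left(-16110 + \left(\left(1398237 + 398226\right) - 1352305\right)\right) = 502508 \left(-16110 + \left(1796463 - 1352305\right)\right) = 502508 \left(-16110 + 444158\right) = 502508 \cdot 428048 = 215097544384$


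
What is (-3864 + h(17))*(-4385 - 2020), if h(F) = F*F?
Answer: 22897875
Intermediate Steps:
h(F) = F**2
(-3864 + h(17))*(-4385 - 2020) = (-3864 + 17**2)*(-4385 - 2020) = (-3864 + 289)*(-6405) = -3575*(-6405) = 22897875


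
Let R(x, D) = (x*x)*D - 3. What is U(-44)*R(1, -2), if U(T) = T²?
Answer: -9680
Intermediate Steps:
R(x, D) = -3 + D*x² (R(x, D) = x²*D - 3 = D*x² - 3 = -3 + D*x²)
U(-44)*R(1, -2) = (-44)²*(-3 - 2*1²) = 1936*(-3 - 2*1) = 1936*(-3 - 2) = 1936*(-5) = -9680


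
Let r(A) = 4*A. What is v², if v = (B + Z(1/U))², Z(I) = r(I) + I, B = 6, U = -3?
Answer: 28561/81 ≈ 352.60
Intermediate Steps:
Z(I) = 5*I (Z(I) = 4*I + I = 5*I)
v = 169/9 (v = (6 + 5/(-3))² = (6 + 5*(-⅓))² = (6 - 5/3)² = (13/3)² = 169/9 ≈ 18.778)
v² = (169/9)² = 28561/81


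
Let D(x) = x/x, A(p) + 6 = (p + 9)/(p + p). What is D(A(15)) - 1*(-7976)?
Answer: 7977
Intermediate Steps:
A(p) = -6 + (9 + p)/(2*p) (A(p) = -6 + (p + 9)/(p + p) = -6 + (9 + p)/((2*p)) = -6 + (9 + p)*(1/(2*p)) = -6 + (9 + p)/(2*p))
D(x) = 1
D(A(15)) - 1*(-7976) = 1 - 1*(-7976) = 1 + 7976 = 7977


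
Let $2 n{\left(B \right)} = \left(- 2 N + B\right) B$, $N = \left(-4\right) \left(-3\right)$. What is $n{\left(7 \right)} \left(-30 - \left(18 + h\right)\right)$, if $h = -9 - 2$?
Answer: $\frac{4403}{2} \approx 2201.5$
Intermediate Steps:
$N = 12$
$h = -11$
$n{\left(B \right)} = \frac{B \left(-24 + B\right)}{2}$ ($n{\left(B \right)} = \frac{\left(\left(-2\right) 12 + B\right) B}{2} = \frac{\left(-24 + B\right) B}{2} = \frac{B \left(-24 + B\right)}{2}$)
$n{\left(7 \right)} \left(-30 - \left(18 + h\right)\right) = \frac{1}{2} \cdot 7 \left(-24 + 7\right) \left(-30 - 7\right) = \frac{1}{2} \cdot 7 \left(-17\right) \left(-30 + \left(-18 + 11\right)\right) = - \frac{119 \left(-30 - 7\right)}{2} = \left(- \frac{119}{2}\right) \left(-37\right) = \frac{4403}{2}$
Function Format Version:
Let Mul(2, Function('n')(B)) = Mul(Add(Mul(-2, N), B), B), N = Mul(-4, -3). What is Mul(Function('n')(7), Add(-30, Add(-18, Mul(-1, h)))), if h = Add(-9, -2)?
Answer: Rational(4403, 2) ≈ 2201.5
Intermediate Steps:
N = 12
h = -11
Function('n')(B) = Mul(Rational(1, 2), B, Add(-24, B)) (Function('n')(B) = Mul(Rational(1, 2), Mul(Add(Mul(-2, 12), B), B)) = Mul(Rational(1, 2), Mul(Add(-24, B), B)) = Mul(Rational(1, 2), Mul(B, Add(-24, B))) = Mul(Rational(1, 2), B, Add(-24, B)))
Mul(Function('n')(7), Add(-30, Add(-18, Mul(-1, h)))) = Mul(Mul(Rational(1, 2), 7, Add(-24, 7)), Add(-30, Add(-18, Mul(-1, -11)))) = Mul(Mul(Rational(1, 2), 7, -17), Add(-30, Add(-18, 11))) = Mul(Rational(-119, 2), Add(-30, -7)) = Mul(Rational(-119, 2), -37) = Rational(4403, 2)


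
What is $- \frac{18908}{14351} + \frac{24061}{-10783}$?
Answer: $- \frac{549184375}{154746833} \approx -3.5489$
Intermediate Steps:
$- \frac{18908}{14351} + \frac{24061}{-10783} = \left(-18908\right) \frac{1}{14351} + 24061 \left(- \frac{1}{10783}\right) = - \frac{18908}{14351} - \frac{24061}{10783} = - \frac{549184375}{154746833}$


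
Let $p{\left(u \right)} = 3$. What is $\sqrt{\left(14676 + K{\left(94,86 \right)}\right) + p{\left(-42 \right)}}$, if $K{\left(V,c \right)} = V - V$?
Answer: $3 \sqrt{1631} \approx 121.16$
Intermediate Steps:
$K{\left(V,c \right)} = 0$
$\sqrt{\left(14676 + K{\left(94,86 \right)}\right) + p{\left(-42 \right)}} = \sqrt{\left(14676 + 0\right) + 3} = \sqrt{14676 + 3} = \sqrt{14679} = 3 \sqrt{1631}$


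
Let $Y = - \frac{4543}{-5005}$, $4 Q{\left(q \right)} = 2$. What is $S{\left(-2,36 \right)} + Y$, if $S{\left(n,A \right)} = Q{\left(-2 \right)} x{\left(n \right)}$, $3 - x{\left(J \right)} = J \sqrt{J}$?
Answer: $\frac{313}{130} + i \sqrt{2} \approx 2.4077 + 1.4142 i$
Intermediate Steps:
$Q{\left(q \right)} = \frac{1}{2}$ ($Q{\left(q \right)} = \frac{1}{4} \cdot 2 = \frac{1}{2}$)
$x{\left(J \right)} = 3 - J^{\frac{3}{2}}$ ($x{\left(J \right)} = 3 - J \sqrt{J} = 3 - J^{\frac{3}{2}}$)
$S{\left(n,A \right)} = \frac{3}{2} - \frac{n^{\frac{3}{2}}}{2}$ ($S{\left(n,A \right)} = \frac{3 - n^{\frac{3}{2}}}{2} = \frac{3}{2} - \frac{n^{\frac{3}{2}}}{2}$)
$Y = \frac{59}{65}$ ($Y = \left(-4543\right) \left(- \frac{1}{5005}\right) = \frac{59}{65} \approx 0.90769$)
$S{\left(-2,36 \right)} + Y = \left(\frac{3}{2} - \frac{\left(-2\right)^{\frac{3}{2}}}{2}\right) + \frac{59}{65} = \left(\frac{3}{2} - \frac{\left(-2\right) i \sqrt{2}}{2}\right) + \frac{59}{65} = \left(\frac{3}{2} + i \sqrt{2}\right) + \frac{59}{65} = \frac{313}{130} + i \sqrt{2}$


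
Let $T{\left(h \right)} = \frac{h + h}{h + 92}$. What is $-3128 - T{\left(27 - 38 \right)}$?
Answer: $- \frac{253346}{81} \approx -3127.7$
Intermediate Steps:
$T{\left(h \right)} = \frac{2 h}{92 + h}$
$-3128 - T{\left(27 - 38 \right)} = -3128 - \frac{2 \left(27 - 38\right)}{92 + \left(27 - 38\right)} = -3128 - 2 \left(-11\right) \frac{1}{92 - 11} = -3128 - 2 \left(-11\right) \frac{1}{81} = -3128 - - \frac{22}{81} = -3128 + \frac{22}{81} = - \frac{253346}{81}$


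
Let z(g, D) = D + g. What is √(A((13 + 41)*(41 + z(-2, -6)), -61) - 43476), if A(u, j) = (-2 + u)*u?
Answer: 2*√782121 ≈ 1768.8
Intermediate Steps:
A(u, j) = u*(-2 + u)
√(A((13 + 41)*(41 + z(-2, -6)), -61) - 43476) = √(((13 + 41)*(41 + (-6 - 2)))*(-2 + (13 + 41)*(41 + (-6 - 2))) - 43476) = √((54*(41 - 8))*(-2 + 54*(41 - 8)) - 43476) = √((54*33)*(-2 + 54*33) - 43476) = √(1782*(-2 + 1782) - 43476) = √(1782*1780 - 43476) = √(3171960 - 43476) = √3128484 = 2*√782121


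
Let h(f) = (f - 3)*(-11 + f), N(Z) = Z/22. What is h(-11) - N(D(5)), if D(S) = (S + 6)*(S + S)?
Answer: 303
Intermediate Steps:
D(S) = 2*S*(6 + S) (D(S) = (6 + S)*(2*S) = 2*S*(6 + S))
N(Z) = Z/22 (N(Z) = Z*(1/22) = Z/22)
h(f) = (-11 + f)*(-3 + f) (h(f) = (-3 + f)*(-11 + f) = (-11 + f)*(-3 + f))
h(-11) - N(D(5)) = (33 + (-11)² - 14*(-11)) - 2*5*(6 + 5)/22 = (33 + 121 + 154) - 2*5*11/22 = 308 - 110/22 = 308 - 1*5 = 308 - 5 = 303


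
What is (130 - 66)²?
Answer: 4096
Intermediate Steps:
(130 - 66)² = 64² = 4096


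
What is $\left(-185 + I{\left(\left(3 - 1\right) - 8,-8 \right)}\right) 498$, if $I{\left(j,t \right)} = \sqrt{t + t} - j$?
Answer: $-89142 + 1992 i \approx -89142.0 + 1992.0 i$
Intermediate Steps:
$I{\left(j,t \right)} = - j + \sqrt{2} \sqrt{t}$ ($I{\left(j,t \right)} = \sqrt{2 t} - j = \sqrt{2} \sqrt{t} - j = - j + \sqrt{2} \sqrt{t}$)
$\left(-185 + I{\left(\left(3 - 1\right) - 8,-8 \right)}\right) 498 = \left(-185 - \left(2 - 8 - \sqrt{2} \sqrt{-8}\right)\right) 498 = \left(-185 + \left(- (2 - 8) + \sqrt{2} \cdot 2 i \sqrt{2}\right)\right) 498 = \left(-185 + \left(\left(-1\right) \left(-6\right) + 4 i\right)\right) 498 = \left(-185 + \left(6 + 4 i\right)\right) 498 = \left(-179 + 4 i\right) 498 = -89142 + 1992 i$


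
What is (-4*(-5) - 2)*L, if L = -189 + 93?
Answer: -1728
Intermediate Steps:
L = -96
(-4*(-5) - 2)*L = (-4*(-5) - 2)*(-96) = (20 - 2)*(-96) = 18*(-96) = -1728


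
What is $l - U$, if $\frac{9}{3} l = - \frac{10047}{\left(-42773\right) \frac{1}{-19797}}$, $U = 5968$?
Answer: $- \frac{321569417}{42773} \approx -7518.0$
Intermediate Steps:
$l = - \frac{66300153}{42773}$ ($l = \frac{\left(-10047\right) \frac{1}{\left(-42773\right) \frac{1}{-19797}}}{3} = \frac{\left(-10047\right) \frac{1}{\left(-42773\right) \left(- \frac{1}{19797}\right)}}{3} = \frac{\left(-10047\right) \frac{1}{\frac{42773}{19797}}}{3} = \frac{\left(-10047\right) \frac{19797}{42773}}{3} = \frac{1}{3} \left(- \frac{198900459}{42773}\right) = - \frac{66300153}{42773} \approx -1550.0$)
$l - U = - \frac{66300153}{42773} - 5968 = - \frac{321569417}{42773}$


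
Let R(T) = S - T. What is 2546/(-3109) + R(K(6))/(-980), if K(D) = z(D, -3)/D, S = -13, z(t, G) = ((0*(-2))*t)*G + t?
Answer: -175111/217630 ≈ -0.80463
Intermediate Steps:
z(t, G) = t (z(t, G) = (0*t)*G + t = 0*G + t = 0 + t = t)
K(D) = 1 (K(D) = D/D = 1)
R(T) = -13 - T
2546/(-3109) + R(K(6))/(-980) = 2546/(-3109) + (-13 - 1*1)/(-980) = 2546*(-1/3109) + (-13 - 1)*(-1/980) = -2546/3109 - 14*(-1/980) = -2546/3109 + 1/70 = -175111/217630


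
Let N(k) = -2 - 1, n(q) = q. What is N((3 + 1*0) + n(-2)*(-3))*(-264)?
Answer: 792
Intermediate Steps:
N(k) = -3
N((3 + 1*0) + n(-2)*(-3))*(-264) = -3*(-264) = 792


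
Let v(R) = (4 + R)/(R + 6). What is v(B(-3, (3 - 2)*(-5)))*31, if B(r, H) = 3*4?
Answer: 248/9 ≈ 27.556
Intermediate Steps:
B(r, H) = 12
v(R) = (4 + R)/(6 + R)
v(B(-3, (3 - 2)*(-5)))*31 = ((4 + 12)/(6 + 12))*31 = (16/18)*31 = ((1/18)*16)*31 = (8/9)*31 = 248/9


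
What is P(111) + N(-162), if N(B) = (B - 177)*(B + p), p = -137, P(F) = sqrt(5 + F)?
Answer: 101361 + 2*sqrt(29) ≈ 1.0137e+5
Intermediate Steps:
N(B) = (-177 + B)*(-137 + B) (N(B) = (B - 177)*(B - 137) = (-177 + B)*(-137 + B))
P(111) + N(-162) = sqrt(5 + 111) + (24249 + (-162)**2 - 314*(-162)) = sqrt(116) + (24249 + 26244 + 50868) = 2*sqrt(29) + 101361 = 101361 + 2*sqrt(29)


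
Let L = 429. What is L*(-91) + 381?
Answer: -38658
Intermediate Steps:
L*(-91) + 381 = 429*(-91) + 381 = -39039 + 381 = -38658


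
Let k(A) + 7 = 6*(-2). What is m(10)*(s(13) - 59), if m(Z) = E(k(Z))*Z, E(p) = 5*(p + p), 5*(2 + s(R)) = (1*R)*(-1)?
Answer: 120840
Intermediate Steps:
k(A) = -19 (k(A) = -7 + 6*(-2) = -7 - 12 = -19)
s(R) = -2 - R/5 (s(R) = -2 + ((1*R)*(-1))/5 = -2 + (R*(-1))/5 = -2 + (-R)/5 = -2 - R/5)
E(p) = 10*p (E(p) = 5*(2*p) = 10*p)
m(Z) = -190*Z (m(Z) = (10*(-19))*Z = -190*Z)
m(10)*(s(13) - 59) = (-190*10)*((-2 - 1/5*13) - 59) = -1900*((-2 - 13/5) - 59) = -1900*(-23/5 - 59) = -1900*(-318/5) = 120840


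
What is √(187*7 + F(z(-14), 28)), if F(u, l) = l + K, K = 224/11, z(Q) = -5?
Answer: 3*√18249/11 ≈ 36.842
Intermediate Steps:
K = 224/11 (K = 224*(1/11) = 224/11 ≈ 20.364)
F(u, l) = 224/11 + l (F(u, l) = l + 224/11 = 224/11 + l)
√(187*7 + F(z(-14), 28)) = √(187*7 + (224/11 + 28)) = √(1309 + 532/11) = √(14931/11) = 3*√18249/11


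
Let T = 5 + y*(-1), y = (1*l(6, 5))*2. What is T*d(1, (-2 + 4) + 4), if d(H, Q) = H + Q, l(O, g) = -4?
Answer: 91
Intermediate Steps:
y = -8 (y = (1*(-4))*2 = -4*2 = -8)
T = 13 (T = 5 - 8*(-1) = 5 + 8 = 13)
T*d(1, (-2 + 4) + 4) = 13*(1 + ((-2 + 4) + 4)) = 13*(1 + (2 + 4)) = 13*(1 + 6) = 13*7 = 91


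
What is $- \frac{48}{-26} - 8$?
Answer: $- \frac{80}{13} \approx -6.1538$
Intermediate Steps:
$- \frac{48}{-26} - 8 = - \frac{48 \left(-1\right)}{26} - 8 = \left(-1\right) \left(- \frac{24}{13}\right) - 8 = \frac{24}{13} - 8 = - \frac{80}{13}$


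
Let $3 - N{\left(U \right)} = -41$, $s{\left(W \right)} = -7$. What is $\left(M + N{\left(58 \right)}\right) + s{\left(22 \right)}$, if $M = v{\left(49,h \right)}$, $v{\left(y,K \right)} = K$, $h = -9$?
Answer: $28$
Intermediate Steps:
$M = -9$
$N{\left(U \right)} = 44$ ($N{\left(U \right)} = 3 - -41 = 3 + 41 = 44$)
$\left(M + N{\left(58 \right)}\right) + s{\left(22 \right)} = \left(-9 + 44\right) - 7 = 35 - 7 = 28$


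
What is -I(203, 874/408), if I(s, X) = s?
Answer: -203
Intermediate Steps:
-I(203, 874/408) = -1*203 = -203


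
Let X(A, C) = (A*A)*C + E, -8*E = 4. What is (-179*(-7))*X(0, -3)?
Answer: -1253/2 ≈ -626.50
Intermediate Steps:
E = -½ (E = -⅛*4 = -½ ≈ -0.50000)
X(A, C) = -½ + C*A² (X(A, C) = (A*A)*C - ½ = A²*C - ½ = C*A² - ½ = -½ + C*A²)
(-179*(-7))*X(0, -3) = (-179*(-7))*(-½ - 3*0²) = 1253*(-½ - 3*0) = 1253*(-½ + 0) = 1253*(-½) = -1253/2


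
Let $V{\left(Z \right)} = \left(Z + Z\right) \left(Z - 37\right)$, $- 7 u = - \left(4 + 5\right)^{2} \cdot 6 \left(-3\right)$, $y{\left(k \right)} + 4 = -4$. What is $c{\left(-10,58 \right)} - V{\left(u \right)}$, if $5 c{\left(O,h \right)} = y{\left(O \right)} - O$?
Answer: $- \frac{25033762}{245} \approx -1.0218 \cdot 10^{5}$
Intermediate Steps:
$y{\left(k \right)} = -8$ ($y{\left(k \right)} = -4 - 4 = -8$)
$c{\left(O,h \right)} = - \frac{8}{5} - \frac{O}{5}$ ($c{\left(O,h \right)} = \frac{-8 - O}{5} = - \frac{8}{5} - \frac{O}{5}$)
$u = - \frac{1458}{7}$ ($u = - \frac{- \left(4 + 5\right)^{2} \cdot 6 \left(-3\right)}{7} = - \frac{- 9^{2} \cdot 6 \left(-3\right)}{7} = - \frac{\left(-1\right) 81 \cdot 6 \left(-3\right)}{7} = - \frac{\left(-81\right) 6 \left(-3\right)}{7} = - \frac{\left(-486\right) \left(-3\right)}{7} = \left(- \frac{1}{7}\right) 1458 = - \frac{1458}{7} \approx -208.29$)
$V{\left(Z \right)} = 2 Z \left(-37 + Z\right)$
$c{\left(-10,58 \right)} - V{\left(u \right)} = \left(- \frac{8}{5} - -2\right) - 2 \left(- \frac{1458}{7}\right) \left(-37 - \frac{1458}{7}\right) = \left(- \frac{8}{5} + 2\right) - 2 \left(- \frac{1458}{7}\right) \left(- \frac{1717}{7}\right) = \frac{2}{5} - \frac{5006772}{49} = - \frac{25033762}{245}$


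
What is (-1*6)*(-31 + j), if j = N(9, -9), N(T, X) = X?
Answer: 240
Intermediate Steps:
j = -9
(-1*6)*(-31 + j) = (-1*6)*(-31 - 9) = -6*(-40) = 240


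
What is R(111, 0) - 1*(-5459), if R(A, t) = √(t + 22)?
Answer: 5459 + √22 ≈ 5463.7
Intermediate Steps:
R(A, t) = √(22 + t)
R(111, 0) - 1*(-5459) = √(22 + 0) - 1*(-5459) = √22 + 5459 = 5459 + √22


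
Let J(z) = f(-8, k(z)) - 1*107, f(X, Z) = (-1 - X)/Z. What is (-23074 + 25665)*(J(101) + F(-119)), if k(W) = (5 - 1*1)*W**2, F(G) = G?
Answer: -23893416927/40804 ≈ -5.8557e+5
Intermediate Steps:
k(W) = 4*W**2 (k(W) = (5 - 1)*W**2 = 4*W**2)
f(X, Z) = (-1 - X)/Z
J(z) = -107 + 7/(4*z**2) (J(z) = (-1 - 1*(-8))/((4*z**2)) - 1*107 = (1/(4*z**2))*(-1 + 8) - 107 = (1/(4*z**2))*7 - 107 = 7/(4*z**2) - 107 = -107 + 7/(4*z**2))
(-23074 + 25665)*(J(101) + F(-119)) = (-23074 + 25665)*((-107 + (7/4)/101**2) - 119) = 2591*((-107 + (7/4)*(1/10201)) - 119) = 2591*((-107 + 7/40804) - 119) = 2591*(-4366021/40804 - 119) = 2591*(-9221697/40804) = -23893416927/40804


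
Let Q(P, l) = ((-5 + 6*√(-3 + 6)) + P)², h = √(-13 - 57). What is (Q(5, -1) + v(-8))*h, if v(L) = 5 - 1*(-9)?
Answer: 122*I*√70 ≈ 1020.7*I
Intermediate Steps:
h = I*√70 (h = √(-70) = I*√70 ≈ 8.3666*I)
v(L) = 14 (v(L) = 5 + 9 = 14)
Q(P, l) = (-5 + P + 6*√3)² (Q(P, l) = ((-5 + 6*√3) + P)² = (-5 + P + 6*√3)²)
(Q(5, -1) + v(-8))*h = ((-5 + 5 + 6*√3)² + 14)*(I*√70) = ((6*√3)² + 14)*(I*√70) = (108 + 14)*(I*√70) = 122*(I*√70) = 122*I*√70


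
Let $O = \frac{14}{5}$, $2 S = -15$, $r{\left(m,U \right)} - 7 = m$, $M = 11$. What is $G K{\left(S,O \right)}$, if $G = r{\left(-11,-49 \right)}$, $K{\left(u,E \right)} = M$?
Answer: $-44$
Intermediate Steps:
$r{\left(m,U \right)} = 7 + m$
$S = - \frac{15}{2}$ ($S = \frac{1}{2} \left(-15\right) = - \frac{15}{2} \approx -7.5$)
$O = \frac{14}{5}$ ($O = 14 \cdot \frac{1}{5} = \frac{14}{5} \approx 2.8$)
$K{\left(u,E \right)} = 11$
$G = -4$ ($G = 7 - 11 = -4$)
$G K{\left(S,O \right)} = \left(-4\right) 11 = -44$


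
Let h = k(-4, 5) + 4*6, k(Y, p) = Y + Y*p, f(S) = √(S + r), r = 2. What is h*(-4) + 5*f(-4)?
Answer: 5*I*√2 ≈ 7.0711*I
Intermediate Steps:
f(S) = √(2 + S) (f(S) = √(S + 2) = √(2 + S))
h = 0 (h = -4*(1 + 5) + 4*6 = -4*6 + 24 = -24 + 24 = 0)
h*(-4) + 5*f(-4) = 0*(-4) + 5*√(2 - 4) = 0 + 5*√(-2) = 0 + 5*(I*√2) = 0 + 5*I*√2 = 5*I*√2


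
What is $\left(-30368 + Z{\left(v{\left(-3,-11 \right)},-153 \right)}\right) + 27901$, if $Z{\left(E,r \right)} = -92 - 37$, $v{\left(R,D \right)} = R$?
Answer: $-2596$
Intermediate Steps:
$Z{\left(E,r \right)} = -129$ ($Z{\left(E,r \right)} = -92 - 37 = -129$)
$\left(-30368 + Z{\left(v{\left(-3,-11 \right)},-153 \right)}\right) + 27901 = \left(-30368 - 129\right) + 27901 = -30497 + 27901 = -2596$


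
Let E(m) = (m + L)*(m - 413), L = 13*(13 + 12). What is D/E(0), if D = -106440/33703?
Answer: 21288/904757035 ≈ 2.3529e-5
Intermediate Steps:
L = 325 (L = 13*25 = 325)
E(m) = (-413 + m)*(325 + m) (E(m) = (m + 325)*(m - 413) = (325 + m)*(-413 + m) = (-413 + m)*(325 + m))
D = -106440/33703 (D = -106440*1/33703 = -106440/33703 ≈ -3.1582)
D/E(0) = -106440/(33703*(-134225 + 0² - 88*0)) = -106440/(33703*(-134225 + 0 + 0)) = -106440/33703/(-134225) = -106440/33703*(-1/134225) = 21288/904757035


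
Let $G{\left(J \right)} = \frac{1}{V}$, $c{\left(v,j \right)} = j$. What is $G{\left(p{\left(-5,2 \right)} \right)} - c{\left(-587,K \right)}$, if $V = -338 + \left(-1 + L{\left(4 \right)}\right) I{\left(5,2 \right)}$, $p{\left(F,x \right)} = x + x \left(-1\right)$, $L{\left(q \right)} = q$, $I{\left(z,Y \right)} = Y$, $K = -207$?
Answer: $\frac{68723}{332} \approx 207.0$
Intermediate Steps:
$p{\left(F,x \right)} = 0$ ($p{\left(F,x \right)} = x - x = 0$)
$V = -332$ ($V = -338 + \left(-1 + 4\right) 2 = -338 + 3 \cdot 2 = -338 + 6 = -332$)
$G{\left(J \right)} = - \frac{1}{332}$ ($G{\left(J \right)} = \frac{1}{-332} = - \frac{1}{332}$)
$G{\left(p{\left(-5,2 \right)} \right)} - c{\left(-587,K \right)} = - \frac{1}{332} - -207 = - \frac{1}{332} + 207 = \frac{68723}{332}$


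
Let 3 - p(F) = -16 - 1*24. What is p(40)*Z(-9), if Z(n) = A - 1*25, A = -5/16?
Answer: -17415/16 ≈ -1088.4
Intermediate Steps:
A = -5/16 (A = -5*1/16 = -5/16 ≈ -0.31250)
Z(n) = -405/16 (Z(n) = -5/16 - 1*25 = -5/16 - 25 = -405/16)
p(F) = 43 (p(F) = 3 - (-16 - 1*24) = 3 - (-16 - 24) = 3 - 1*(-40) = 3 + 40 = 43)
p(40)*Z(-9) = 43*(-405/16) = -17415/16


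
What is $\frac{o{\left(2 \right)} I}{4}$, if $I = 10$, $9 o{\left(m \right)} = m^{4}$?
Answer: $\frac{40}{9} \approx 4.4444$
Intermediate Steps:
$o{\left(m \right)} = \frac{m^{4}}{9}$
$\frac{o{\left(2 \right)} I}{4} = \frac{\frac{2^{4}}{9} \cdot 10}{4} = \frac{1}{9} \cdot 16 \cdot 10 \cdot \frac{1}{4} = \frac{16}{9} \cdot 10 \cdot \frac{1}{4} = \frac{160}{9} \cdot \frac{1}{4} = \frac{40}{9}$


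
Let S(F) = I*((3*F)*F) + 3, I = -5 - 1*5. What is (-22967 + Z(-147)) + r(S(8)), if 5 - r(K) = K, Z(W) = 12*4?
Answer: -20997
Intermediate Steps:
I = -10 (I = -5 - 5 = -10)
Z(W) = 48
S(F) = 3 - 30*F**2 (S(F) = -10*3*F*F + 3 = -30*F**2 + 3 = 3 - 30*F**2)
r(K) = 5 - K
(-22967 + Z(-147)) + r(S(8)) = (-22967 + 48) + (5 - (3 - 30*8**2)) = -22919 + (5 - (3 - 30*64)) = -22919 + (5 - (3 - 1920)) = -22919 + (5 - 1*(-1917)) = -22919 + (5 + 1917) = -22919 + 1922 = -20997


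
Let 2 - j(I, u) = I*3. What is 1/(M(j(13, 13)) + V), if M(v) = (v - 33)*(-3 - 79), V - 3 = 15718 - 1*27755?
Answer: -1/6294 ≈ -0.00015888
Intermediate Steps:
j(I, u) = 2 - 3*I (j(I, u) = 2 - I*3 = 2 - 3*I)
V = -12034 (V = 3 + (15718 - 1*27755) = 3 + (15718 - 27755) = 3 - 12037 = -12034)
M(v) = 2706 - 82*v (M(v) = (-33 + v)*(-82) = 2706 - 82*v)
1/(M(j(13, 13)) + V) = 1/((2706 - 82*(2 - 3*13)) - 12034) = 1/((2706 - 82*(2 - 39)) - 12034) = 1/((2706 - 82*(-37)) - 12034) = 1/((2706 + 3034) - 12034) = 1/(5740 - 12034) = 1/(-6294) = -1/6294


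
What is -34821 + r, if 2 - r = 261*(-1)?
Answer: -34558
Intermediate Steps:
r = 263 (r = 2 - 261*(-1) = 2 - 1*(-261) = 2 + 261 = 263)
-34821 + r = -34821 + 263 = -34558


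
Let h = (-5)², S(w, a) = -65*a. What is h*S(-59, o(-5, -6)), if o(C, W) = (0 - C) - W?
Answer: -17875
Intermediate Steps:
o(C, W) = -C - W
h = 25
h*S(-59, o(-5, -6)) = 25*(-65*(-1*(-5) - 1*(-6))) = 25*(-65*(5 + 6)) = 25*(-65*11) = 25*(-715) = -17875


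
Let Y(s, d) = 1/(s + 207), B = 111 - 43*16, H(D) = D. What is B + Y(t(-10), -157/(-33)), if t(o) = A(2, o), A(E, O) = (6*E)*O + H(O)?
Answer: -44428/77 ≈ -576.99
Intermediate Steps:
A(E, O) = O + 6*E*O (A(E, O) = (6*E)*O + O = 6*E*O + O = O + 6*E*O)
t(o) = 13*o (t(o) = o*(1 + 6*2) = o*(1 + 12) = o*13 = 13*o)
B = -577 (B = 111 - 688 = -577)
Y(s, d) = 1/(207 + s)
B + Y(t(-10), -157/(-33)) = -577 + 1/(207 + 13*(-10)) = -577 + 1/(207 - 130) = -577 + 1/77 = -44428/77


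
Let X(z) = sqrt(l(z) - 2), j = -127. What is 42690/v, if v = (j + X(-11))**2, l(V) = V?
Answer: 42690/(127 - I*sqrt(13))**2 ≈ 2.6404 + 0.15004*I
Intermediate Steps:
X(z) = sqrt(-2 + z) (X(z) = sqrt(z - 2) = sqrt(-2 + z))
v = (-127 + I*sqrt(13))**2 (v = (-127 + sqrt(-2 - 11))**2 = (-127 + sqrt(-13))**2 = (-127 + I*sqrt(13))**2 ≈ 16116.0 - 915.81*I)
42690/v = 42690/((127 - I*sqrt(13))**2) = 42690/(127 - I*sqrt(13))**2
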